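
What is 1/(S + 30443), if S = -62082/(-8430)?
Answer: 1405/42782762 ≈ 3.2840e-5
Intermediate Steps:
S = 10347/1405 (S = -62082*(-1/8430) = 10347/1405 ≈ 7.3644)
1/(S + 30443) = 1/(10347/1405 + 30443) = 1/(42782762/1405) = 1405/42782762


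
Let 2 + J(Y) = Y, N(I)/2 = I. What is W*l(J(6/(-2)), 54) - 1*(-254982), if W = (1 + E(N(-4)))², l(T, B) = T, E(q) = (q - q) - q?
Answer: 254577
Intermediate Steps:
N(I) = 2*I
J(Y) = -2 + Y
E(q) = -q (E(q) = 0 - q = -q)
W = 81 (W = (1 - 2*(-4))² = (1 - 1*(-8))² = (1 + 8)² = 9² = 81)
W*l(J(6/(-2)), 54) - 1*(-254982) = 81*(-2 + 6/(-2)) - 1*(-254982) = 81*(-2 + 6*(-½)) + 254982 = 81*(-2 - 3) + 254982 = 81*(-5) + 254982 = -405 + 254982 = 254577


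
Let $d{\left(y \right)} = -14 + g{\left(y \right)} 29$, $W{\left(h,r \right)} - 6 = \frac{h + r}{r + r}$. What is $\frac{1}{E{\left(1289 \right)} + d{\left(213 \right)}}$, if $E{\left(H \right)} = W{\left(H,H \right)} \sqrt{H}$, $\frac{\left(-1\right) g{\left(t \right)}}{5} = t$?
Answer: $- \frac{30899}{954685040} - \frac{7 \sqrt{1289}}{954685040} \approx -3.2629 \cdot 10^{-5}$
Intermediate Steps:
$W{\left(h,r \right)} = 6 + \frac{h + r}{2 r}$ ($W{\left(h,r \right)} = 6 + \frac{h + r}{r + r} = 6 + \frac{h + r}{2 r}$)
$g{\left(t \right)} = - 5 t$
$d{\left(y \right)} = -14 - 145 y$ ($d{\left(y \right)} = -14 + - 5 y 29 = -14 - 145 y$)
$E{\left(H \right)} = 7 \sqrt{H}$ ($E{\left(H \right)} = \frac{H + 13 H}{2 H} \sqrt{H} = \frac{14 H}{2 H} \sqrt{H} = 7 \sqrt{H}$)
$\frac{1}{E{\left(1289 \right)} + d{\left(213 \right)}} = \frac{1}{7 \sqrt{1289} - 30899} = \frac{1}{-30899 + 7 \sqrt{1289}}$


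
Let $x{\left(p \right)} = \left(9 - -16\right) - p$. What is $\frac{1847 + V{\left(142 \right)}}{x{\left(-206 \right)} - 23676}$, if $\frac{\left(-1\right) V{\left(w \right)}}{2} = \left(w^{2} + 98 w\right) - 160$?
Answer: $\frac{65993}{23445} \approx 2.8148$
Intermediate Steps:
$x{\left(p \right)} = 25 - p$ ($x{\left(p \right)} = \left(9 + 16\right) - p = 25 - p$)
$V{\left(w \right)} = 320 - 196 w - 2 w^{2}$ ($V{\left(w \right)} = - 2 \left(\left(w^{2} + 98 w\right) - 160\right) = - 2 \left(-160 + w^{2} + 98 w\right) = 320 - 196 w - 2 w^{2}$)
$\frac{1847 + V{\left(142 \right)}}{x{\left(-206 \right)} - 23676} = \frac{1847 - \left(27512 + 40328\right)}{\left(25 - -206\right) - 23676} = \frac{1847 - 67840}{\left(25 + 206\right) - 23676} = \frac{1847 - 67840}{231 - 23676} = \frac{1847 - 67840}{-23445} = \left(-65993\right) \left(- \frac{1}{23445}\right) = \frac{65993}{23445}$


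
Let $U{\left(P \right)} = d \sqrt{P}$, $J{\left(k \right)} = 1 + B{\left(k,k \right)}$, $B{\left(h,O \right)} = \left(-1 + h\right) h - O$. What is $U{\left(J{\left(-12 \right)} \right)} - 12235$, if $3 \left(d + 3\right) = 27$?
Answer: $-12157$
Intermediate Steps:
$B{\left(h,O \right)} = - O + h \left(-1 + h\right)$ ($B{\left(h,O \right)} = h \left(-1 + h\right) - O = - O + h \left(-1 + h\right)$)
$J{\left(k \right)} = 1 + k^{2} - 2 k$ ($J{\left(k \right)} = 1 - \left(- k^{2} + 2 k\right) = 1 + \left(k^{2} - 2 k\right) = 1 + k^{2} - 2 k$)
$d = 6$ ($d = -3 + \frac{1}{3} \cdot 27 = -3 + 9 = 6$)
$U{\left(P \right)} = 6 \sqrt{P}$
$U{\left(J{\left(-12 \right)} \right)} - 12235 = 6 \sqrt{1 + \left(-12\right)^{2} - -24} - 12235 = 6 \sqrt{1 + 144 + 24} - 12235 = 6 \sqrt{169} - 12235 = 6 \cdot 13 - 12235 = 78 - 12235 = -12157$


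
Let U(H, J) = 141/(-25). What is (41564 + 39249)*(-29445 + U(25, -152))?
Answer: -59499864258/25 ≈ -2.3800e+9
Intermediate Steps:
U(H, J) = -141/25 (U(H, J) = 141*(-1/25) = -141/25)
(41564 + 39249)*(-29445 + U(25, -152)) = (41564 + 39249)*(-29445 - 141/25) = 80813*(-736266/25) = -59499864258/25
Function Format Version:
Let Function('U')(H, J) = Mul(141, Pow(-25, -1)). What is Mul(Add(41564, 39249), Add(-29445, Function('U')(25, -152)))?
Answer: Rational(-59499864258, 25) ≈ -2.3800e+9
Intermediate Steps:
Function('U')(H, J) = Rational(-141, 25) (Function('U')(H, J) = Mul(141, Rational(-1, 25)) = Rational(-141, 25))
Mul(Add(41564, 39249), Add(-29445, Function('U')(25, -152))) = Mul(Add(41564, 39249), Add(-29445, Rational(-141, 25))) = Mul(80813, Rational(-736266, 25)) = Rational(-59499864258, 25)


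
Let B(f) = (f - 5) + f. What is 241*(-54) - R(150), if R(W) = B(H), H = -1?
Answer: -13007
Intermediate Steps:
B(f) = -5 + 2*f (B(f) = (-5 + f) + f = -5 + 2*f)
R(W) = -7 (R(W) = -5 + 2*(-1) = -5 - 2 = -7)
241*(-54) - R(150) = 241*(-54) - 1*(-7) = -13014 + 7 = -13007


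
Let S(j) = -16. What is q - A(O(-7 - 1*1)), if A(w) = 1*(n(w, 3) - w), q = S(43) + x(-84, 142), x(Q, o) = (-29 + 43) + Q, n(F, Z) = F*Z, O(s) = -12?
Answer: -62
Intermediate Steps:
x(Q, o) = 14 + Q
q = -86 (q = -16 + (14 - 84) = -16 - 70 = -86)
A(w) = 2*w (A(w) = 1*(w*3 - w) = 1*(3*w - w) = 1*(2*w) = 2*w)
q - A(O(-7 - 1*1)) = -86 - 2*(-12) = -86 - 1*(-24) = -86 + 24 = -62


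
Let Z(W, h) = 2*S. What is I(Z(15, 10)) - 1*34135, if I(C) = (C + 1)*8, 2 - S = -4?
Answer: -34031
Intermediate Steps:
S = 6 (S = 2 - 1*(-4) = 2 + 4 = 6)
Z(W, h) = 12 (Z(W, h) = 2*6 = 12)
I(C) = 8 + 8*C (I(C) = (1 + C)*8 = 8 + 8*C)
I(Z(15, 10)) - 1*34135 = (8 + 8*12) - 1*34135 = (8 + 96) - 34135 = 104 - 34135 = -34031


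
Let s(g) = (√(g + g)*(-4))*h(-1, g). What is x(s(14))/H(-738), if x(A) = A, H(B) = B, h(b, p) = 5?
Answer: 20*√7/369 ≈ 0.14340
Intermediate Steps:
s(g) = -20*√2*√g (s(g) = (√(g + g)*(-4))*5 = (√(2*g)*(-4))*5 = ((√2*√g)*(-4))*5 = -4*√2*√g*5 = -20*√2*√g)
x(s(14))/H(-738) = -20*√2*√14/(-738) = -40*√7*(-1/738) = 20*√7/369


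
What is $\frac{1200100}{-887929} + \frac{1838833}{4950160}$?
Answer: $- \frac{4307933869143}{4395390618640} \approx -0.9801$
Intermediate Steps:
$\frac{1200100}{-887929} + \frac{1838833}{4950160} = 1200100 \left(- \frac{1}{887929}\right) + 1838833 \cdot \frac{1}{4950160} = - \frac{1200100}{887929} + \frac{1838833}{4950160} = - \frac{4307933869143}{4395390618640}$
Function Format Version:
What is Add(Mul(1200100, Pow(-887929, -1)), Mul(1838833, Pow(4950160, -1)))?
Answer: Rational(-4307933869143, 4395390618640) ≈ -0.98010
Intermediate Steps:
Add(Mul(1200100, Pow(-887929, -1)), Mul(1838833, Pow(4950160, -1))) = Add(Mul(1200100, Rational(-1, 887929)), Mul(1838833, Rational(1, 4950160))) = Add(Rational(-1200100, 887929), Rational(1838833, 4950160)) = Rational(-4307933869143, 4395390618640)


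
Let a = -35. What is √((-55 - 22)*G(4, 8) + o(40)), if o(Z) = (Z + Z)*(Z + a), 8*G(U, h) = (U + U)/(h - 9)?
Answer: 3*√53 ≈ 21.840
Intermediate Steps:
G(U, h) = U/(4*(-9 + h)) (G(U, h) = ((U + U)/(h - 9))/8 = ((2*U)/(-9 + h))/8 = (2*U/(-9 + h))/8 = U/(4*(-9 + h)))
o(Z) = 2*Z*(-35 + Z) (o(Z) = (Z + Z)*(Z - 35) = (2*Z)*(-35 + Z) = 2*Z*(-35 + Z))
√((-55 - 22)*G(4, 8) + o(40)) = √((-55 - 22)*((¼)*4/(-9 + 8)) + 2*40*(-35 + 40)) = √(-77*4/(4*(-1)) + 2*40*5) = √(-77*4*(-1)/4 + 400) = √(-77*(-1) + 400) = √(77 + 400) = √477 = 3*√53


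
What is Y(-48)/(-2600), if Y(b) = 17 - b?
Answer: -1/40 ≈ -0.025000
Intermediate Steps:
Y(-48)/(-2600) = (17 - 1*(-48))/(-2600) = (17 + 48)*(-1/2600) = 65*(-1/2600) = -1/40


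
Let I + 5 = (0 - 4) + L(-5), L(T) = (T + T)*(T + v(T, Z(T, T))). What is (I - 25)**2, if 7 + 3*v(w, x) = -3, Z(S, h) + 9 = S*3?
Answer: 21904/9 ≈ 2433.8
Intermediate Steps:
Z(S, h) = -9 + 3*S (Z(S, h) = -9 + S*3 = -9 + 3*S)
v(w, x) = -10/3 (v(w, x) = -7/3 + (1/3)*(-3) = -7/3 - 1 = -10/3)
L(T) = 2*T*(-10/3 + T) (L(T) = (T + T)*(T - 10/3) = (2*T)*(-10/3 + T) = 2*T*(-10/3 + T))
I = 223/3 (I = -5 + ((0 - 4) + (2/3)*(-5)*(-10 + 3*(-5))) = -5 + (-4 + (2/3)*(-5)*(-10 - 15)) = -5 + (-4 + (2/3)*(-5)*(-25)) = -5 + (-4 + 250/3) = -5 + 238/3 = 223/3 ≈ 74.333)
(I - 25)**2 = (223/3 - 25)**2 = (148/3)**2 = 21904/9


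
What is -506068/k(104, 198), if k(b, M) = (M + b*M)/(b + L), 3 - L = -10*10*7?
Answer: -68066146/3465 ≈ -19644.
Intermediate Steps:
L = 703 (L = 3 - (-10*10)*7 = 3 - (-100)*7 = 3 - 1*(-700) = 3 + 700 = 703)
k(b, M) = (M + M*b)/(703 + b) (k(b, M) = (M + b*M)/(b + 703) = (M + M*b)/(703 + b))
-506068/k(104, 198) = -506068*(703 + 104)/(198*(1 + 104)) = -506068/(198*105/807) = -506068/(198*(1/807)*105) = -506068/6930/269 = -506068*269/6930 = -68066146/3465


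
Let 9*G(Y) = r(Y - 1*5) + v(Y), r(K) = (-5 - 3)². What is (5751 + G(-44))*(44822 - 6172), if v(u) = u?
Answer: 2001258350/9 ≈ 2.2236e+8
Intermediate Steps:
r(K) = 64 (r(K) = (-8)² = 64)
G(Y) = 64/9 + Y/9 (G(Y) = (64 + Y)/9 = 64/9 + Y/9)
(5751 + G(-44))*(44822 - 6172) = (5751 + (64/9 + (⅑)*(-44)))*(44822 - 6172) = (5751 + (64/9 - 44/9))*38650 = (5751 + 20/9)*38650 = (51779/9)*38650 = 2001258350/9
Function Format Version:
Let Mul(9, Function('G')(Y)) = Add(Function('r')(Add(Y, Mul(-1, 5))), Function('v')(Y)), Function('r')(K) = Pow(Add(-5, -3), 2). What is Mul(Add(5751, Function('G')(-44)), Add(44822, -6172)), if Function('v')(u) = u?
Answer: Rational(2001258350, 9) ≈ 2.2236e+8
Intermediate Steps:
Function('r')(K) = 64 (Function('r')(K) = Pow(-8, 2) = 64)
Function('G')(Y) = Add(Rational(64, 9), Mul(Rational(1, 9), Y)) (Function('G')(Y) = Mul(Rational(1, 9), Add(64, Y)) = Add(Rational(64, 9), Mul(Rational(1, 9), Y)))
Mul(Add(5751, Function('G')(-44)), Add(44822, -6172)) = Mul(Add(5751, Add(Rational(64, 9), Mul(Rational(1, 9), -44))), Add(44822, -6172)) = Mul(Add(5751, Add(Rational(64, 9), Rational(-44, 9))), 38650) = Mul(Add(5751, Rational(20, 9)), 38650) = Mul(Rational(51779, 9), 38650) = Rational(2001258350, 9)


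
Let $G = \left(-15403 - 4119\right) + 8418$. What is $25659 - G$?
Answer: $36763$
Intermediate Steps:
$G = -11104$ ($G = -19522 + 8418 = -11104$)
$25659 - G = 25659 - -11104 = 25659 + 11104 = 36763$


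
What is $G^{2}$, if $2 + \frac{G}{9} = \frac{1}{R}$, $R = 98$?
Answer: $\frac{3080025}{9604} \approx 320.7$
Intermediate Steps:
$G = - \frac{1755}{98}$ ($G = -18 + \frac{9}{98} = - \frac{1755}{98} \approx -17.908$)
$G^{2} = \left(- \frac{1755}{98}\right)^{2} = \frac{3080025}{9604}$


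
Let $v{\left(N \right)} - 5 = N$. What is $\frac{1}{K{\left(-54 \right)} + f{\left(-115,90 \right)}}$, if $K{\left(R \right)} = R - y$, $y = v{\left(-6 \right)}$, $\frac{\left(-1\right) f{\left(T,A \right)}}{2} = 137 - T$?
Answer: $- \frac{1}{557} \approx -0.0017953$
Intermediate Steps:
$v{\left(N \right)} = 5 + N$
$f{\left(T,A \right)} = -274 + 2 T$ ($f{\left(T,A \right)} = - 2 \left(137 - T\right) = -274 + 2 T$)
$y = -1$ ($y = 5 - 6 = -1$)
$K{\left(R \right)} = 1 + R$ ($K{\left(R \right)} = R - -1 = R + 1 = 1 + R$)
$\frac{1}{K{\left(-54 \right)} + f{\left(-115,90 \right)}} = \frac{1}{\left(1 - 54\right) + \left(-274 + 2 \left(-115\right)\right)} = \frac{1}{-53 - 504} = \frac{1}{-557} = - \frac{1}{557}$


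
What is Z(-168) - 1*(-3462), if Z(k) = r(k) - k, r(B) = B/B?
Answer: 3631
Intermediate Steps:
r(B) = 1
Z(k) = 1 - k
Z(-168) - 1*(-3462) = (1 - 1*(-168)) - 1*(-3462) = (1 + 168) + 3462 = 169 + 3462 = 3631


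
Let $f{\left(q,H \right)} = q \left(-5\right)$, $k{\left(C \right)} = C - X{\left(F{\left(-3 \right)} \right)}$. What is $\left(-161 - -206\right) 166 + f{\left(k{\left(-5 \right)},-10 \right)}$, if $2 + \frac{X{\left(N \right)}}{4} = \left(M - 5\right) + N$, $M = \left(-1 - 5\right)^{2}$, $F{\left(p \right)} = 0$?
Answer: $8075$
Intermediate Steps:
$M = 36$ ($M = \left(-6\right)^{2} = 36$)
$X{\left(N \right)} = 116 + 4 N$ ($X{\left(N \right)} = -8 + 4 \left(\left(36 - 5\right) + N\right) = -8 + 4 \left(31 + N\right) = -8 + \left(124 + 4 N\right) = 116 + 4 N$)
$k{\left(C \right)} = -116 + C$ ($k{\left(C \right)} = C - \left(116 + 4 \cdot 0\right) = C - \left(116 + 0\right) = C - 116 = -116 + C$)
$f{\left(q,H \right)} = - 5 q$
$\left(-161 - -206\right) 166 + f{\left(k{\left(-5 \right)},-10 \right)} = \left(-161 - -206\right) 166 - 5 \left(-116 - 5\right) = \left(-161 + 206\right) 166 - -605 = 45 \cdot 166 + 605 = 7470 + 605 = 8075$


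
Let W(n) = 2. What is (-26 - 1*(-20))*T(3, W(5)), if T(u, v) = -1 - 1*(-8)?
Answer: -42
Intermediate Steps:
T(u, v) = 7 (T(u, v) = -1 + 8 = 7)
(-26 - 1*(-20))*T(3, W(5)) = (-26 - 1*(-20))*7 = (-26 + 20)*7 = -6*7 = -42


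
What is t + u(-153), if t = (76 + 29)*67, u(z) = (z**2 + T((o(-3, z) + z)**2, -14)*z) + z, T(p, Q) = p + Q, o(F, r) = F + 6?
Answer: -3410067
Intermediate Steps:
o(F, r) = 6 + F
T(p, Q) = Q + p
u(z) = z + z**2 + z*(-14 + (3 + z)**2) (u(z) = (z**2 + (-14 + ((6 - 3) + z)**2)*z) + z = (z**2 + (-14 + (3 + z)**2)*z) + z = (z**2 + z*(-14 + (3 + z)**2)) + z = z + z**2 + z*(-14 + (3 + z)**2))
t = 7035 (t = 105*67 = 7035)
t + u(-153) = 7035 - 153*(-13 - 153 + (3 - 153)**2) = 7035 - 153*(-13 - 153 + (-150)**2) = 7035 - 153*(-13 - 153 + 22500) = 7035 - 153*22334 = 7035 - 3417102 = -3410067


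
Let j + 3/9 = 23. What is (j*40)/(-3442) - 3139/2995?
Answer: -20279857/15463185 ≈ -1.3115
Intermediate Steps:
j = 68/3 (j = -⅓ + 23 = 68/3 ≈ 22.667)
(j*40)/(-3442) - 3139/2995 = ((68/3)*40)/(-3442) - 3139/2995 = (2720/3)*(-1/3442) - 3139*1/2995 = -1360/5163 - 3139/2995 = -20279857/15463185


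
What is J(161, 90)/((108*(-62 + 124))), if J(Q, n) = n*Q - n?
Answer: 200/93 ≈ 2.1505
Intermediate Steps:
J(Q, n) = -n + Q*n (J(Q, n) = Q*n - n = -n + Q*n)
J(161, 90)/((108*(-62 + 124))) = (90*(-1 + 161))/((108*(-62 + 124))) = (90*160)/((108*62)) = 14400/6696 = 14400*(1/6696) = 200/93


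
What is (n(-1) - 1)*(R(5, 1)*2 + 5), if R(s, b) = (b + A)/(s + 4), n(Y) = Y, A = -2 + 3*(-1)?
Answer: -74/9 ≈ -8.2222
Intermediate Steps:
A = -5 (A = -2 - 3 = -5)
R(s, b) = (-5 + b)/(4 + s) (R(s, b) = (b - 5)/(s + 4) = (-5 + b)/(4 + s))
(n(-1) - 1)*(R(5, 1)*2 + 5) = (-1 - 1)*(((-5 + 1)/(4 + 5))*2 + 5) = -2*((-4/9)*2 + 5) = -2*(((⅑)*(-4))*2 + 5) = -2*(-4/9*2 + 5) = -2*(-8/9 + 5) = -2*37/9 = -74/9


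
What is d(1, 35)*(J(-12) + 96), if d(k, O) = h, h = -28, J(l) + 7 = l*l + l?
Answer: -6188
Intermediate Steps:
J(l) = -7 + l + l² (J(l) = -7 + (l*l + l) = -7 + (l² + l) = -7 + (l + l²) = -7 + l + l²)
d(k, O) = -28
d(1, 35)*(J(-12) + 96) = -28*((-7 - 12 + (-12)²) + 96) = -28*((-7 - 12 + 144) + 96) = -28*(125 + 96) = -28*221 = -6188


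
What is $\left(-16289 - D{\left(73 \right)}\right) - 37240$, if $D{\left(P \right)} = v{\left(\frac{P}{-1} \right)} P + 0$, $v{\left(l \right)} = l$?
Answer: $-48200$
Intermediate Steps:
$D{\left(P \right)} = - P^{2}$ ($D{\left(P \right)} = \frac{P}{-1} P + 0 = P \left(-1\right) P + 0 = - P P + 0 = - P^{2} + 0 = - P^{2}$)
$\left(-16289 - D{\left(73 \right)}\right) - 37240 = \left(-16289 - - 73^{2}\right) - 37240 = \left(-16289 - \left(-1\right) 5329\right) - 37240 = \left(-16289 - -5329\right) - 37240 = \left(-16289 + 5329\right) - 37240 = -10960 - 37240 = -48200$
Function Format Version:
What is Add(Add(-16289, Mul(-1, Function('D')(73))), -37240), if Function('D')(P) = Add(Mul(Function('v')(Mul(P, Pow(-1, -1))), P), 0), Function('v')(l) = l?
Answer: -48200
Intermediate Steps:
Function('D')(P) = Mul(-1, Pow(P, 2)) (Function('D')(P) = Add(Mul(Mul(P, Pow(-1, -1)), P), 0) = Add(Mul(Mul(P, -1), P), 0) = Add(Mul(Mul(-1, P), P), 0) = Add(Mul(-1, Pow(P, 2)), 0) = Mul(-1, Pow(P, 2)))
Add(Add(-16289, Mul(-1, Function('D')(73))), -37240) = Add(Add(-16289, Mul(-1, Mul(-1, Pow(73, 2)))), -37240) = Add(Add(-16289, Mul(-1, Mul(-1, 5329))), -37240) = Add(Add(-16289, Mul(-1, -5329)), -37240) = Add(Add(-16289, 5329), -37240) = Add(-10960, -37240) = -48200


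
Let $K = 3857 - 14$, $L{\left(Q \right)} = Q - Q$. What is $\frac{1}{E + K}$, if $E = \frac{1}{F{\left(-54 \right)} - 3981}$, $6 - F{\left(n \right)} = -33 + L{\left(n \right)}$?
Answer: $\frac{3942}{15149105} \approx 0.00026021$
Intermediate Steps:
$L{\left(Q \right)} = 0$
$F{\left(n \right)} = 39$ ($F{\left(n \right)} = 6 - \left(-33 + 0\right) = 6 - -33 = 6 + 33 = 39$)
$K = 3843$
$E = - \frac{1}{3942}$ ($E = \frac{1}{39 - 3981} = \frac{1}{-3942} = - \frac{1}{3942} \approx -0.00025368$)
$\frac{1}{E + K} = \frac{1}{- \frac{1}{3942} + 3843} = \frac{1}{\frac{15149105}{3942}} = \frac{3942}{15149105}$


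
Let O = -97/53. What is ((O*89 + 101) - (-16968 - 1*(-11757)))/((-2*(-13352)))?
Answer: 272903/1415312 ≈ 0.19282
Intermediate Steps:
O = -97/53 (O = -97*1/53 = -97/53 ≈ -1.8302)
((O*89 + 101) - (-16968 - 1*(-11757)))/((-2*(-13352))) = ((-97/53*89 + 101) - (-16968 - 1*(-11757)))/((-2*(-13352))) = ((-8633/53 + 101) - (-16968 + 11757))/26704 = (-3280/53 - 1*(-5211))*(1/26704) = (-3280/53 + 5211)*(1/26704) = (272903/53)*(1/26704) = 272903/1415312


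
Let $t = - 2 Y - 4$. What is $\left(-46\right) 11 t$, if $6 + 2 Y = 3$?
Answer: $506$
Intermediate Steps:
$Y = - \frac{3}{2}$ ($Y = -3 + \frac{1}{2} \cdot 3 = -3 + \frac{3}{2} = - \frac{3}{2} \approx -1.5$)
$t = -1$ ($t = \left(-2\right) \left(- \frac{3}{2}\right) - 4 = 3 - 4 = -1$)
$\left(-46\right) 11 t = \left(-46\right) 11 \left(-1\right) = \left(-506\right) \left(-1\right) = 506$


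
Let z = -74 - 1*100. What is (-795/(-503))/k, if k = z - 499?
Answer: -795/338519 ≈ -0.0023485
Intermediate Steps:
z = -174 (z = -74 - 100 = -174)
k = -673 (k = -174 - 499 = -673)
(-795/(-503))/k = -795/(-503)/(-673) = -795*(-1/503)*(-1/673) = (795/503)*(-1/673) = -795/338519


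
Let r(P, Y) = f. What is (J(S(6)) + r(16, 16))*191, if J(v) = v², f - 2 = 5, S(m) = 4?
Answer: 4393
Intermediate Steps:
f = 7 (f = 2 + 5 = 7)
r(P, Y) = 7
(J(S(6)) + r(16, 16))*191 = (4² + 7)*191 = (16 + 7)*191 = 23*191 = 4393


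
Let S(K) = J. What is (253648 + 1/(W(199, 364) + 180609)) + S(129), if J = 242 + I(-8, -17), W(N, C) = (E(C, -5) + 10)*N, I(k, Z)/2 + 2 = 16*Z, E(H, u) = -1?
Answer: 46209580801/182400 ≈ 2.5334e+5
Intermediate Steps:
I(k, Z) = -4 + 32*Z (I(k, Z) = -4 + 2*(16*Z) = -4 + 32*Z)
W(N, C) = 9*N (W(N, C) = (-1 + 10)*N = 9*N)
J = -306 (J = 242 + (-4 + 32*(-17)) = 242 + (-4 - 544) = 242 - 548 = -306)
S(K) = -306
(253648 + 1/(W(199, 364) + 180609)) + S(129) = (253648 + 1/(9*199 + 180609)) - 306 = (253648 + 1/(1791 + 180609)) - 306 = (253648 + 1/182400) - 306 = 46265395201/182400 - 306 = 46209580801/182400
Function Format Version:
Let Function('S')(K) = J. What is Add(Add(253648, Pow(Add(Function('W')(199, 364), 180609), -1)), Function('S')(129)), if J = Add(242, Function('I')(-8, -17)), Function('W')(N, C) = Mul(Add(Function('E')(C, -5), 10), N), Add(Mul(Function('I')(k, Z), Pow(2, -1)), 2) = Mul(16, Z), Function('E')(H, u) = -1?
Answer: Rational(46209580801, 182400) ≈ 2.5334e+5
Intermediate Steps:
Function('I')(k, Z) = Add(-4, Mul(32, Z)) (Function('I')(k, Z) = Add(-4, Mul(2, Mul(16, Z))) = Add(-4, Mul(32, Z)))
Function('W')(N, C) = Mul(9, N) (Function('W')(N, C) = Mul(Add(-1, 10), N) = Mul(9, N))
J = -306 (J = Add(242, Add(-4, Mul(32, -17))) = Add(242, Add(-4, -544)) = Add(242, -548) = -306)
Function('S')(K) = -306
Add(Add(253648, Pow(Add(Function('W')(199, 364), 180609), -1)), Function('S')(129)) = Add(Add(253648, Pow(Add(Mul(9, 199), 180609), -1)), -306) = Add(Add(253648, Pow(Add(1791, 180609), -1)), -306) = Add(Add(253648, Pow(182400, -1)), -306) = Add(Add(253648, Rational(1, 182400)), -306) = Add(Rational(46265395201, 182400), -306) = Rational(46209580801, 182400)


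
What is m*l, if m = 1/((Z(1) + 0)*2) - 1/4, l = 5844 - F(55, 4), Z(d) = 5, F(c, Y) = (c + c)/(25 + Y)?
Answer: -254049/290 ≈ -876.03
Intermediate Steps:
F(c, Y) = 2*c/(25 + Y) (F(c, Y) = (2*c)/(25 + Y) = 2*c/(25 + Y))
l = 169366/29 (l = 5844 - 2*55/(25 + 4) = 5844 - 2*55/29 = 5844 - 1*110/29 = 5844 - 110/29 = 169366/29 ≈ 5840.2)
m = -3/20 (m = 1/((5 + 0)*2) - 1/4 = (1/2)/5 - 1*1/4 = (1/5)*(1/2) - 1/4 = 1/10 - 1/4 = -3/20 ≈ -0.15000)
m*l = -3/20*169366/29 = -254049/290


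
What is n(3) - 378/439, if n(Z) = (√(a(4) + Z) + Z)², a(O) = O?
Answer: 6646/439 + 6*√7 ≈ 31.013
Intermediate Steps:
n(Z) = (Z + √(4 + Z))² (n(Z) = (√(4 + Z) + Z)² = (Z + √(4 + Z))²)
n(3) - 378/439 = (3 + √(4 + 3))² - 378/439 = (3 + √7)² - 378*1/439 = (3 + √7)² - 378/439 = -378/439 + (3 + √7)²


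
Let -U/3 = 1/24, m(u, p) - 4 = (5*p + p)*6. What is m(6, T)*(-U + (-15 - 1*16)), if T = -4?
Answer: 8645/2 ≈ 4322.5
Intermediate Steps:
m(u, p) = 4 + 36*p (m(u, p) = 4 + (5*p + p)*6 = 4 + (6*p)*6 = 4 + 36*p)
U = -⅛ (U = -3/24 = -3*1/24 = -⅛ ≈ -0.12500)
m(6, T)*(-U + (-15 - 1*16)) = (4 + 36*(-4))*(-1*(-⅛) + (-15 - 1*16)) = (4 - 144)*(⅛ + (-15 - 16)) = -140*(⅛ - 31) = -140*(-247/8) = 8645/2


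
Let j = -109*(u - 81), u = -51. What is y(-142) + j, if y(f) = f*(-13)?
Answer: 16234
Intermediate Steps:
y(f) = -13*f
j = 14388 (j = -109*(-51 - 81) = -109*(-132) = 14388)
y(-142) + j = -13*(-142) + 14388 = 1846 + 14388 = 16234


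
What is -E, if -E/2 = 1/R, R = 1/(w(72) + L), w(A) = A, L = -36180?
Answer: -72216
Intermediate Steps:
R = -1/36108 (R = 1/(72 - 36180) = 1/(-36108) = -1/36108 ≈ -2.7695e-5)
E = 72216 (E = -2/(-1/36108) = -2*(-36108) = 72216)
-E = -1*72216 = -72216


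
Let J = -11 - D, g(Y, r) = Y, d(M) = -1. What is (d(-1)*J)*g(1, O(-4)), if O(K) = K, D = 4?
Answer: 15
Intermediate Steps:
J = -15 (J = -11 - 1*4 = -11 - 4 = -15)
(d(-1)*J)*g(1, O(-4)) = -1*(-15)*1 = 15*1 = 15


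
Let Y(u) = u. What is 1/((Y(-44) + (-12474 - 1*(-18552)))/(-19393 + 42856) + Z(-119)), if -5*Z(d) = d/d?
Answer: 117315/6707 ≈ 17.491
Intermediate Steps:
Z(d) = -⅕ (Z(d) = -d/(5*d) = -⅕*1 = -⅕)
1/((Y(-44) + (-12474 - 1*(-18552)))/(-19393 + 42856) + Z(-119)) = 1/((-44 + (-12474 - 1*(-18552)))/(-19393 + 42856) - ⅕) = 1/((-44 + (-12474 + 18552))/23463 - ⅕) = 1/((-44 + 6078)*(1/23463) - ⅕) = 1/(6034*(1/23463) - ⅕) = 1/(6034/23463 - ⅕) = 1/(6707/117315) = 117315/6707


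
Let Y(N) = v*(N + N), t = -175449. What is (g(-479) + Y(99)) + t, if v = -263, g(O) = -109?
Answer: -227632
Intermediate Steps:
Y(N) = -526*N (Y(N) = -263*(N + N) = -526*N)
(g(-479) + Y(99)) + t = (-109 - 526*99) - 175449 = (-109 - 52074) - 175449 = -52183 - 175449 = -227632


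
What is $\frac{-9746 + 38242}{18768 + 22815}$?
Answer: $\frac{28496}{41583} \approx 0.68528$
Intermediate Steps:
$\frac{-9746 + 38242}{18768 + 22815} = \frac{28496}{41583}$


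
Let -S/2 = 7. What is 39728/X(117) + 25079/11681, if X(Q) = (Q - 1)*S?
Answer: -52916809/2371243 ≈ -22.316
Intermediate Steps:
S = -14 (S = -2*7 = -14)
X(Q) = 14 - 14*Q (X(Q) = (Q - 1)*(-14) = (-1 + Q)*(-14) = 14 - 14*Q)
39728/X(117) + 25079/11681 = 39728/(14 - 14*117) + 25079/11681 = 39728/(14 - 1638) + 25079*(1/11681) = 39728/(-1624) + 25079/11681 = 39728*(-1/1624) + 25079/11681 = -4966/203 + 25079/11681 = -52916809/2371243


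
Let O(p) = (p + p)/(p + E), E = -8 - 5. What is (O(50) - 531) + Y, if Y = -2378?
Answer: -107533/37 ≈ -2906.3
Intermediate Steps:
E = -13
O(p) = 2*p/(-13 + p) (O(p) = (p + p)/(p - 13) = (2*p)/(-13 + p) = 2*p/(-13 + p))
(O(50) - 531) + Y = (2*50/(-13 + 50) - 531) - 2378 = (2*50/37 - 531) - 2378 = (2*50*(1/37) - 531) - 2378 = (100/37 - 531) - 2378 = -19547/37 - 2378 = -107533/37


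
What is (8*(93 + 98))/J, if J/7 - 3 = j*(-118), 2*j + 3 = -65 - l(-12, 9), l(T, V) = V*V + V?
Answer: 1528/65275 ≈ 0.023409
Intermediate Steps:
l(T, V) = V + V² (l(T, V) = V² + V = V + V²)
j = -79 (j = -3/2 + (-65 - 9*(1 + 9))/2 = -3/2 + (-65 - 9*10)/2 = -3/2 + (-65 - 1*90)/2 = -3/2 + (-65 - 90)/2 = -3/2 + (½)*(-155) = -3/2 - 155/2 = -79)
J = 65275 (J = 21 + 7*(-79*(-118)) = 21 + 7*9322 = 21 + 65254 = 65275)
(8*(93 + 98))/J = (8*(93 + 98))/65275 = (8*191)*(1/65275) = 1528*(1/65275) = 1528/65275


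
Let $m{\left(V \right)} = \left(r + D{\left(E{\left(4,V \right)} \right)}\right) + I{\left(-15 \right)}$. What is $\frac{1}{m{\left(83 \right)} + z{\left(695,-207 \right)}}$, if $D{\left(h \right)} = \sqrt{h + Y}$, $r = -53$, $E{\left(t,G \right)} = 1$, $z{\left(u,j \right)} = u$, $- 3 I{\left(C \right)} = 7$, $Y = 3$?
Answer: $\frac{3}{1925} \approx 0.0015584$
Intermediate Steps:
$I{\left(C \right)} = - \frac{7}{3}$ ($I{\left(C \right)} = \left(- \frac{1}{3}\right) 7 = - \frac{7}{3}$)
$D{\left(h \right)} = \sqrt{3 + h}$ ($D{\left(h \right)} = \sqrt{h + 3} = \sqrt{3 + h}$)
$m{\left(V \right)} = - \frac{160}{3}$ ($m{\left(V \right)} = \left(-53 + \sqrt{3 + 1}\right) - \frac{7}{3} = \left(-53 + \sqrt{4}\right) - \frac{7}{3} = \left(-53 + 2\right) - \frac{7}{3} = -51 - \frac{7}{3} = - \frac{160}{3}$)
$\frac{1}{m{\left(83 \right)} + z{\left(695,-207 \right)}} = \frac{1}{- \frac{160}{3} + 695} = \frac{1}{\frac{1925}{3}} = \frac{3}{1925}$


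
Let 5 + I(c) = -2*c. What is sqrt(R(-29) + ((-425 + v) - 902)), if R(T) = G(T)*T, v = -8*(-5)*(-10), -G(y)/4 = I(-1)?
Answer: 5*I*sqrt(83) ≈ 45.552*I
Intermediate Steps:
I(c) = -5 - 2*c
G(y) = 12 (G(y) = -4*(-5 - 2*(-1)) = -4*(-5 + 2) = -4*(-3) = 12)
v = -400 (v = 40*(-10) = -400)
R(T) = 12*T
sqrt(R(-29) + ((-425 + v) - 902)) = sqrt(12*(-29) + ((-425 - 400) - 902)) = sqrt(-348 + (-825 - 902)) = sqrt(-348 - 1727) = sqrt(-2075) = 5*I*sqrt(83)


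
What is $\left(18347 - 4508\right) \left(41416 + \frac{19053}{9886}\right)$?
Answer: $\frac{5666484127731}{9886} \approx 5.7318 \cdot 10^{8}$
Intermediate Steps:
$\left(18347 - 4508\right) \left(41416 + \frac{19053}{9886}\right) = 13839 \left(41416 + 19053 \cdot \frac{1}{9886}\right) = 13839 \left(41416 + \frac{19053}{9886}\right) = 13839 \cdot \frac{409457629}{9886} = \frac{5666484127731}{9886}$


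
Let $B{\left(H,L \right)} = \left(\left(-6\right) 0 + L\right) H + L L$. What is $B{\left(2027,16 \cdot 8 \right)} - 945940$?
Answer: $-670100$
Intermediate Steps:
$B{\left(H,L \right)} = L^{2} + H L$ ($B{\left(H,L \right)} = \left(0 + L\right) H + L^{2} = L H + L^{2} = H L + L^{2} = L^{2} + H L$)
$B{\left(2027,16 \cdot 8 \right)} - 945940 = 16 \cdot 8 \left(2027 + 16 \cdot 8\right) - 945940 = 128 \left(2027 + 128\right) - 945940 = 128 \cdot 2155 - 945940 = 275840 - 945940 = -670100$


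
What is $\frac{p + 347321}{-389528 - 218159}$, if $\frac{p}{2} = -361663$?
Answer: $\frac{376005}{607687} \approx 0.61875$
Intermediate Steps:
$p = -723326$ ($p = 2 \left(-361663\right) = -723326$)
$\frac{p + 347321}{-389528 - 218159} = \frac{-723326 + 347321}{-389528 - 218159} = - \frac{376005}{-607687} = \left(-376005\right) \left(- \frac{1}{607687}\right) = \frac{376005}{607687}$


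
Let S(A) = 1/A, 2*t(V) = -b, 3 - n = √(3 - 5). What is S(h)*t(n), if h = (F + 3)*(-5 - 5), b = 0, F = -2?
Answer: 0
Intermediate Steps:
n = 3 - I*√2 (n = 3 - √(3 - 5) = 3 - √(-2) = 3 - I*√2 ≈ 3.0 - 1.4142*I)
t(V) = 0 (t(V) = (-1*0)/2 = (½)*0 = 0)
h = -10 (h = (-2 + 3)*(-5 - 5) = 1*(-10) = -10)
S(h)*t(n) = 0/(-10) = -⅒*0 = 0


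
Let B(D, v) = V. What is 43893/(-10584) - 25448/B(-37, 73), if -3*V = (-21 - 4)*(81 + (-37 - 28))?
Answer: -5733209/29400 ≈ -195.01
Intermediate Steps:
V = 400/3 (V = -(-21 - 4)*(81 + (-37 - 28))/3 = -(-25)*(81 - 65)/3 = -(-25)*16/3 = -1/3*(-400) = 400/3 ≈ 133.33)
B(D, v) = 400/3
43893/(-10584) - 25448/B(-37, 73) = 43893/(-10584) - 25448/400/3 = 43893*(-1/10584) - 25448*3/400 = -4877/1176 - 9543/50 = -5733209/29400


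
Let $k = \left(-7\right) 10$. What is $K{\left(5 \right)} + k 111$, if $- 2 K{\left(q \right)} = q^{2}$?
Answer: $- \frac{15565}{2} \approx -7782.5$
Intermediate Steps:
$K{\left(q \right)} = - \frac{q^{2}}{2}$
$k = -70$
$K{\left(5 \right)} + k 111 = - \frac{5^{2}}{2} - 7770 = \left(- \frac{1}{2}\right) 25 - 7770 = - \frac{25}{2} - 7770 = - \frac{15565}{2}$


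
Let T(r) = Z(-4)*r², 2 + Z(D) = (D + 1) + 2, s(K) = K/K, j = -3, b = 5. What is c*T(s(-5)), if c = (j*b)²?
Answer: -675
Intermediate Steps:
s(K) = 1
Z(D) = 1 + D (Z(D) = -2 + ((D + 1) + 2) = -2 + ((1 + D) + 2) = -2 + (3 + D) = 1 + D)
T(r) = -3*r² (T(r) = (1 - 4)*r² = -3*r²)
c = 225 (c = (-3*5)² = (-15)² = 225)
c*T(s(-5)) = 225*(-3*1²) = 225*(-3*1) = 225*(-3) = -675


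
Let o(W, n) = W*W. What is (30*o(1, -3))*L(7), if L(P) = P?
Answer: 210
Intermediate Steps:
o(W, n) = W²
(30*o(1, -3))*L(7) = (30*1²)*7 = (30*1)*7 = 30*7 = 210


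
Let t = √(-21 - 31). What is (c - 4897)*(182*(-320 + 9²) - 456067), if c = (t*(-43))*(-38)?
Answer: 2446369805 - 1632578420*I*√13 ≈ 2.4464e+9 - 5.8863e+9*I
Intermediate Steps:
t = 2*I*√13 (t = √(-52) = 2*I*√13 ≈ 7.2111*I)
c = 3268*I*√13 (c = ((2*I*√13)*(-43))*(-38) = -86*I*√13*(-38) = 3268*I*√13 ≈ 11783.0*I)
(c - 4897)*(182*(-320 + 9²) - 456067) = (3268*I*√13 - 4897)*(182*(-320 + 9²) - 456067) = (-4897 + 3268*I*√13)*(182*(-320 + 81) - 456067) = (-4897 + 3268*I*√13)*(182*(-239) - 456067) = (-4897 + 3268*I*√13)*(-43498 - 456067) = (-4897 + 3268*I*√13)*(-499565) = 2446369805 - 1632578420*I*√13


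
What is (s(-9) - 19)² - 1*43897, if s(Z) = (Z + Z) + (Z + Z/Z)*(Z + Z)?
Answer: -32448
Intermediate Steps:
s(Z) = 2*Z + 2*Z*(1 + Z) (s(Z) = 2*Z + (Z + 1)*(2*Z) = 2*Z + (1 + Z)*(2*Z) = 2*Z + 2*Z*(1 + Z))
(s(-9) - 19)² - 1*43897 = (2*(-9)*(2 - 9) - 19)² - 1*43897 = (2*(-9)*(-7) - 19)² - 43897 = (126 - 19)² - 43897 = 107² - 43897 = 11449 - 43897 = -32448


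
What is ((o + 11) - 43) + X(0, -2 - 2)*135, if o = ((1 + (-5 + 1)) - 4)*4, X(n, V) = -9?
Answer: -1275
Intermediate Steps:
o = -28 (o = ((1 - 4) - 4)*4 = (-3 - 4)*4 = -7*4 = -28)
((o + 11) - 43) + X(0, -2 - 2)*135 = ((-28 + 11) - 43) - 9*135 = (-17 - 43) - 1215 = -60 - 1215 = -1275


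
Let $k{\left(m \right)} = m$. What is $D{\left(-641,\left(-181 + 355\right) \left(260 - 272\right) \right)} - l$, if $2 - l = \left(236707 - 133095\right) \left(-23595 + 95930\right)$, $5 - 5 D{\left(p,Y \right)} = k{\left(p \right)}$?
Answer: $\frac{37473870736}{5} \approx 7.4948 \cdot 10^{9}$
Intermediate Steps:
$D{\left(p,Y \right)} = 1 - \frac{p}{5}$
$l = -7494774018$ ($l = 2 - \left(236707 - 133095\right) \left(-23595 + 95930\right) = 2 - 103612 \cdot 72335 = 2 - 7494774020 = -7494774018$)
$D{\left(-641,\left(-181 + 355\right) \left(260 - 272\right) \right)} - l = \left(1 - - \frac{641}{5}\right) - -7494774018 = \left(1 + \frac{641}{5}\right) + 7494774018 = \frac{646}{5} + 7494774018 = \frac{37473870736}{5}$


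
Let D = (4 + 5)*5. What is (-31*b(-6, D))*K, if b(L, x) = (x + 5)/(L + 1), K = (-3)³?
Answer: -8370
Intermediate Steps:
D = 45 (D = 9*5 = 45)
K = -27
b(L, x) = (5 + x)/(1 + L)
(-31*b(-6, D))*K = -31*(5 + 45)/(1 - 6)*(-27) = -31*50/(-5)*(-27) = -(-31)*50/5*(-27) = -31*(-10)*(-27) = 310*(-27) = -8370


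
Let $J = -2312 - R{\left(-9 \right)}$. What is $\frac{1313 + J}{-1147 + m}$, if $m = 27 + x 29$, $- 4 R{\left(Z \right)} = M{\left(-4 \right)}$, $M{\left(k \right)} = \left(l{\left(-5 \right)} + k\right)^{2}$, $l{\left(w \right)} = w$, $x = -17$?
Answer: $\frac{3915}{6452} \approx 0.60679$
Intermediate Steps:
$M{\left(k \right)} = \left(-5 + k\right)^{2}$
$R{\left(Z \right)} = - \frac{81}{4}$ ($R{\left(Z \right)} = - \frac{\left(-5 - 4\right)^{2}}{4} = - \frac{\left(-9\right)^{2}}{4} = \left(- \frac{1}{4}\right) 81 = - \frac{81}{4}$)
$J = - \frac{9167}{4}$ ($J = -2312 - - \frac{81}{4} = -2312 + \frac{81}{4} = - \frac{9167}{4} \approx -2291.8$)
$m = -466$ ($m = 27 - 493 = -466$)
$\frac{1313 + J}{-1147 + m} = \frac{1313 - \frac{9167}{4}}{-1147 - 466} = - \frac{3915}{4 \left(-1613\right)} = \left(- \frac{3915}{4}\right) \left(- \frac{1}{1613}\right) = \frac{3915}{6452}$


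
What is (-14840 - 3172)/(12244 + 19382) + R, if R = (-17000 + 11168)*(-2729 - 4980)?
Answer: 236978295646/5271 ≈ 4.4959e+7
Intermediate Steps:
R = 44958888 (R = -5832*(-7709) = 44958888)
(-14840 - 3172)/(12244 + 19382) + R = (-14840 - 3172)/(12244 + 19382) + 44958888 = -18012/31626 + 44958888 = -18012*1/31626 + 44958888 = -3002/5271 + 44958888 = 236978295646/5271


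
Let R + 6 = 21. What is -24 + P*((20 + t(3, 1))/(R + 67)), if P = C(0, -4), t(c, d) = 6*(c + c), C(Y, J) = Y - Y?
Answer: -24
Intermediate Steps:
C(Y, J) = 0
R = 15 (R = -6 + 21 = 15)
t(c, d) = 12*c (t(c, d) = 6*(2*c) = 12*c)
P = 0
-24 + P*((20 + t(3, 1))/(R + 67)) = -24 + 0*((20 + 12*3)/(15 + 67)) = -24 + 0*((20 + 36)/82) = -24 + 0*(56*(1/82)) = -24 + 0*(28/41) = -24 + 0 = -24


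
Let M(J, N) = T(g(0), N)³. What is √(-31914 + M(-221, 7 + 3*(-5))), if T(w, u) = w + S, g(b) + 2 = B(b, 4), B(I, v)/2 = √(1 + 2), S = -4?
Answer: √(-32346 + 240*√3) ≈ 178.69*I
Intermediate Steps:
B(I, v) = 2*√3 (B(I, v) = 2*√(1 + 2) = 2*√3)
g(b) = -2 + 2*√3
T(w, u) = -4 + w (T(w, u) = w - 4 = -4 + w)
M(J, N) = (-6 + 2*√3)³ (M(J, N) = (-4 + (-2 + 2*√3))³ = (-6 + 2*√3)³)
√(-31914 + M(-221, 7 + 3*(-5))) = √(-31914 + (-432 + 240*√3)) = √(-32346 + 240*√3)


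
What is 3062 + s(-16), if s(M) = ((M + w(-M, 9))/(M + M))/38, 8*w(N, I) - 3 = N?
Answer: 29787245/9728 ≈ 3062.0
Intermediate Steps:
w(N, I) = 3/8 + N/8
s(M) = (3/8 + 7*M/8)/(76*M) (s(M) = ((M + (3/8 + (-M)/8))/(M + M))/38 = ((M + (3/8 - M/8))/((2*M)))*(1/38) = ((3/8 + 7*M/8)*(1/(2*M)))*(1/38) = ((3/8 + 7*M/8)/(2*M))*(1/38) = (3/8 + 7*M/8)/(76*M))
3062 + s(-16) = 3062 + (1/608)*(3 + 7*(-16))/(-16) = 3062 + (1/608)*(-1/16)*(3 - 112) = 3062 + (1/608)*(-1/16)*(-109) = 3062 + 109/9728 = 29787245/9728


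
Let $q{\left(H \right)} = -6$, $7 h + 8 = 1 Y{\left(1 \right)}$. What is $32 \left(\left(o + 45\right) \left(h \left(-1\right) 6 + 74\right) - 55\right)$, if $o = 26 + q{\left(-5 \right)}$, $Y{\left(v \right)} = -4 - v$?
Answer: $\frac{1227360}{7} \approx 1.7534 \cdot 10^{5}$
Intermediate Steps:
$h = - \frac{13}{7}$ ($h = - \frac{8}{7} + \frac{1 \left(-4 - 1\right)}{7} = - \frac{8}{7} + \frac{1 \left(-5\right)}{7} = - \frac{8}{7} + \frac{1}{7} \left(-5\right) = - \frac{8}{7} - \frac{5}{7} = - \frac{13}{7} \approx -1.8571$)
$o = 20$ ($o = 26 - 6 = 20$)
$32 \left(\left(o + 45\right) \left(h \left(-1\right) 6 + 74\right) - 55\right) = 32 \left(\left(20 + 45\right) \left(\left(- \frac{13}{7}\right) \left(-1\right) 6 + 74\right) - 55\right) = 32 \left(65 \left(\frac{13}{7} \cdot 6 + 74\right) - 55\right) = 32 \left(65 \left(\frac{78}{7} + 74\right) - 55\right) = 32 \left(65 \cdot \frac{596}{7} - 55\right) = 32 \left(\frac{38740}{7} - 55\right) = 32 \cdot \frac{38355}{7} = \frac{1227360}{7}$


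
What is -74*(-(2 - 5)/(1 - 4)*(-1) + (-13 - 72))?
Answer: 6216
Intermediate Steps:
-74*(-(2 - 5)/(1 - 4)*(-1) + (-13 - 72)) = -74*(-(-3)/(-3)*(-1) - 85) = -74*(-(-3)*(-1)/3*(-1) - 85) = -74*(-1*1*(-1) - 85) = -74*(-1*(-1) - 85) = -74*(1 - 85) = -74*(-84) = 6216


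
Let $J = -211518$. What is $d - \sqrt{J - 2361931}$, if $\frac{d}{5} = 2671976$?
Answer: $13359880 - i \sqrt{2573449} \approx 1.336 \cdot 10^{7} - 1604.2 i$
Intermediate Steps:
$d = 13359880$ ($d = 5 \cdot 2671976 = 13359880$)
$d - \sqrt{J - 2361931} = 13359880 - \sqrt{-211518 - 2361931} = 13359880 - \sqrt{-2573449} = 13359880 - i \sqrt{2573449}$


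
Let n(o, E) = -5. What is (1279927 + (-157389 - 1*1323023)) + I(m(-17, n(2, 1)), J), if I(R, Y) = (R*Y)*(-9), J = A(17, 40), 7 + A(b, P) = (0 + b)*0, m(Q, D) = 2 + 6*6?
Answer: -198091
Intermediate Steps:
m(Q, D) = 38 (m(Q, D) = 2 + 36 = 38)
A(b, P) = -7 (A(b, P) = -7 + (0 + b)*0 = -7 + b*0 = -7 + 0 = -7)
J = -7
I(R, Y) = -9*R*Y
(1279927 + (-157389 - 1*1323023)) + I(m(-17, n(2, 1)), J) = (1279927 + (-157389 - 1*1323023)) - 9*38*(-7) = (1279927 + (-157389 - 1323023)) + 2394 = (1279927 - 1480412) + 2394 = -200485 + 2394 = -198091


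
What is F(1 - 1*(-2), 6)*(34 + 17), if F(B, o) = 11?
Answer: 561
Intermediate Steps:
F(1 - 1*(-2), 6)*(34 + 17) = 11*(34 + 17) = 11*51 = 561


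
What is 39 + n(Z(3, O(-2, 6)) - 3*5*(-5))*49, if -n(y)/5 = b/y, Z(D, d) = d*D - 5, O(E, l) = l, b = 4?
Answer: 613/22 ≈ 27.864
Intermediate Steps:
Z(D, d) = -5 + D*d (Z(D, d) = D*d - 5 = -5 + D*d)
n(y) = -20/y
39 + n(Z(3, O(-2, 6)) - 3*5*(-5))*49 = 39 - 20/((-5 + 3*6) - 3*5*(-5))*49 = 39 - 20/((-5 + 18) - 15*(-5))*49 = 39 - 20/(13 - 1*(-75))*49 = 39 - 20/(13 + 75)*49 = 39 - 20/88*49 = 39 - 20*1/88*49 = 39 - 5/22*49 = 39 - 245/22 = 613/22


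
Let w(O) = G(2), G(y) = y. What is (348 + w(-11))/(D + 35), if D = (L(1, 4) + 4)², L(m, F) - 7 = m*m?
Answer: 350/179 ≈ 1.9553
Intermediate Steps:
L(m, F) = 7 + m² (L(m, F) = 7 + m*m = 7 + m²)
w(O) = 2
D = 144 (D = ((7 + 1²) + 4)² = ((7 + 1) + 4)² = (8 + 4)² = 12² = 144)
(348 + w(-11))/(D + 35) = (348 + 2)/(144 + 35) = 350/179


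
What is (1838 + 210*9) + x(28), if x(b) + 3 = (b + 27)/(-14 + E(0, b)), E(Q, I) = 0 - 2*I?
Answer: 52139/14 ≈ 3724.2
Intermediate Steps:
E(Q, I) = -2*I
x(b) = -3 + (27 + b)/(-14 - 2*b) (x(b) = -3 + (b + 27)/(-14 - 2*b) = -3 + (27 + b)/(-14 - 2*b))
(1838 + 210*9) + x(28) = (1838 + 210*9) + (-69 - 7*28)/(2*(7 + 28)) = (1838 + 1890) + (½)*(-69 - 196)/35 = 3728 + (½)*(1/35)*(-265) = 3728 - 53/14 = 52139/14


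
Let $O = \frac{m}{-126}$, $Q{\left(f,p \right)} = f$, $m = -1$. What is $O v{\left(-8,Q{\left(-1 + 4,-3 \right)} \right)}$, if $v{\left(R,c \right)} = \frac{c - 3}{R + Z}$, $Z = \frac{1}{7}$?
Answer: $0$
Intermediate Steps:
$Z = \frac{1}{7} \approx 0.14286$
$v{\left(R,c \right)} = \frac{-3 + c}{\frac{1}{7} + R}$ ($v{\left(R,c \right)} = \frac{c - 3}{R + \frac{1}{7}} = \frac{-3 + c}{\frac{1}{7} + R}$)
$O = \frac{1}{126}$ ($O = - \frac{1}{-126} = \left(-1\right) \left(- \frac{1}{126}\right) = \frac{1}{126} \approx 0.0079365$)
$O v{\left(-8,Q{\left(-1 + 4,-3 \right)} \right)} = \frac{7 \frac{1}{1 + 7 \left(-8\right)} \left(-3 + \left(-1 + 4\right)\right)}{126} = \frac{7 \frac{1}{1 - 56} \left(-3 + 3\right)}{126} = \frac{7 \frac{1}{-55} \cdot 0}{126} = \frac{7 \left(- \frac{1}{55}\right) 0}{126} = \frac{1}{126} \cdot 0 = 0$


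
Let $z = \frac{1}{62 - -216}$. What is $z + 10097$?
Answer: $\frac{2806967}{278} \approx 10097.0$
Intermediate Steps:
$z = \frac{1}{278}$ ($z = \frac{1}{62 + 216} = \frac{1}{278} \approx 0.0035971$)
$z + 10097 = \frac{1}{278} + 10097 = \frac{2806967}{278}$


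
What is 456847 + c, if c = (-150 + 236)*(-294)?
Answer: 431563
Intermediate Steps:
c = -25284 (c = 86*(-294) = -25284)
456847 + c = 456847 - 25284 = 431563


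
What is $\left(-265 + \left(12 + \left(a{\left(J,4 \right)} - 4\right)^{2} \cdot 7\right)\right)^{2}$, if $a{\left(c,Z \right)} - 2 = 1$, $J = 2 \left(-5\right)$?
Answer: $60516$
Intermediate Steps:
$J = -10$
$a{\left(c,Z \right)} = 3$ ($a{\left(c,Z \right)} = 2 + 1 = 3$)
$\left(-265 + \left(12 + \left(a{\left(J,4 \right)} - 4\right)^{2} \cdot 7\right)\right)^{2} = \left(-265 + \left(12 + \left(3 - 4\right)^{2} \cdot 7\right)\right)^{2} = \left(-265 + \left(12 + \left(-1\right)^{2} \cdot 7\right)\right)^{2} = \left(-265 + \left(12 + 1 \cdot 7\right)\right)^{2} = \left(-265 + \left(12 + 7\right)\right)^{2} = \left(-265 + 19\right)^{2} = \left(-246\right)^{2} = 60516$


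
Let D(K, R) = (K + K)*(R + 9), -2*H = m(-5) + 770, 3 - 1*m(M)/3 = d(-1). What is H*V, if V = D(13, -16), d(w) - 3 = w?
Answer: 70343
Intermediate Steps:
d(w) = 3 + w
m(M) = 3 (m(M) = 9 - 3*(3 - 1) = 9 - 3*2 = 9 - 6 = 3)
H = -773/2 (H = -(3 + 770)/2 = -1/2*773 = -773/2 ≈ -386.50)
D(K, R) = 2*K*(9 + R) (D(K, R) = (2*K)*(9 + R) = 2*K*(9 + R))
V = -182 (V = 2*13*(9 - 16) = 2*13*(-7) = -182)
H*V = -773/2*(-182) = 70343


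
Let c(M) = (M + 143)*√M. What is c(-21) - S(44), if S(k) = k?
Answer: -44 + 122*I*√21 ≈ -44.0 + 559.07*I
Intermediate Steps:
c(M) = √M*(143 + M) (c(M) = (143 + M)*√M = √M*(143 + M))
c(-21) - S(44) = √(-21)*(143 - 21) - 1*44 = (I*√21)*122 - 44 = 122*I*√21 - 44 = -44 + 122*I*√21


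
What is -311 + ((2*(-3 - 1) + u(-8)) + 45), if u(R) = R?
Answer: -282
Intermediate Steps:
-311 + ((2*(-3 - 1) + u(-8)) + 45) = -311 + ((2*(-3 - 1) - 8) + 45) = -311 + ((2*(-4) - 8) + 45) = -311 + ((-8 - 8) + 45) = -311 + (-16 + 45) = -311 + 29 = -282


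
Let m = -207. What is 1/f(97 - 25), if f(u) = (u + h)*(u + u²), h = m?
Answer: -1/709560 ≈ -1.4093e-6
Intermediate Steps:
h = -207
f(u) = (-207 + u)*(u + u²) (f(u) = (u - 207)*(u + u²) = (-207 + u)*(u + u²))
1/f(97 - 25) = 1/((97 - 25)*(-207 + (97 - 25)² - 206*(97 - 25))) = 1/(72*(-207 + 72² - 206*72)) = 1/(72*(-207 + 5184 - 14832)) = 1/(72*(-9855)) = 1/(-709560) = -1/709560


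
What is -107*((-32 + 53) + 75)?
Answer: -10272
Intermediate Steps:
-107*((-32 + 53) + 75) = -107*(21 + 75) = -107*96 = -10272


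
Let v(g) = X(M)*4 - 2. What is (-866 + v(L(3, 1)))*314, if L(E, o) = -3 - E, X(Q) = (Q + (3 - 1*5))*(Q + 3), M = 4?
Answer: -254968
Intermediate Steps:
X(Q) = (-2 + Q)*(3 + Q) (X(Q) = (Q + (3 - 5))*(3 + Q) = (Q - 2)*(3 + Q) = (-2 + Q)*(3 + Q))
v(g) = 54 (v(g) = (-6 + 4 + 4²)*4 - 2 = (-6 + 4 + 16)*4 - 2 = 14*4 - 2 = 56 - 2 = 54)
(-866 + v(L(3, 1)))*314 = (-866 + 54)*314 = -812*314 = -254968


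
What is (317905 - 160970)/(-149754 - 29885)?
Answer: -156935/179639 ≈ -0.87361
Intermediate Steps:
(317905 - 160970)/(-149754 - 29885) = 156935/(-179639) = 156935*(-1/179639) = -156935/179639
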